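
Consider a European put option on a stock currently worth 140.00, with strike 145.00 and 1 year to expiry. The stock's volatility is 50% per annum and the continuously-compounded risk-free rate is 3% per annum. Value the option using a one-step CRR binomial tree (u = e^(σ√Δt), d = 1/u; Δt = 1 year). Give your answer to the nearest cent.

CRR parameters: u = e^(σ√Δt) = e^(0.5·√1) = 1.6487, d = 1/u = 0.6065
Per-period rate: rΔt = 0.03·1 = 0.03, so R = e^0.03 = 1.0305
Risk-neutral probability p = (e^0.03 − 0.6065)/(1.6487 − 0.6065) = 0.4239/1.0422 = 0.4068
Terminal stock prices: S_u = 230.8, S_d = 84.91
Terminal payoffs (K − S): max(-85.82, 0) = 0, max(60.09, 0) = 60.09
Node 0 (S = 140): V_0 = e^(−0.03)·[0.4068·0.0000 + 0.5932·60.0857] = 34.5916

34.59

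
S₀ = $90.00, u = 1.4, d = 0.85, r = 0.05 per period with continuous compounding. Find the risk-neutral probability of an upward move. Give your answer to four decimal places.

Risk-neutral probability p = (e^0.05 − 0.85)/(1.4 − 0.85) = 0.2013/0.5500 = 0.3659

p = 0.3659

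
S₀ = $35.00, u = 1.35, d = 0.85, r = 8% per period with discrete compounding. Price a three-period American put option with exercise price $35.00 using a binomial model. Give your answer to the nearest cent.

$2.72

Risk-neutral probability p = (1 + 0.08 − 0.85)/(1.35 − 0.85) = 0.2300/0.5000 = 0.4600
Terminal stock prices: S_uuu = 86.11, S_uud = 54.22, S_udd = 34.14, S_ddd = 21.49
Terminal payoffs (K − S): max(-51.11, 0) = 0, max(-19.22, 0) = 0, max(0.8619, 0) = 0.8619, max(13.51, 0) = 13.51
Node uu (S = 63.79): continuation = 1/1.08·[0.4600·0.0000 + 0.5400·0.0000] = 0.0000; exercise value = 0.0000 ≤ continuation, so V_uu = 0.0000
Node ud (S = 40.16): continuation = 1/1.08·[0.4600·0.0000 + 0.5400·0.8619] = 0.4309; exercise value = 0.0000 ≤ continuation, so V_ud = 0.4309
Node dd (S = 25.29): continuation = 1/1.08·[0.4600·0.8619 + 0.5400·13.5056] = 7.1199; exercise value = 9.7125 > continuation, so V_dd = 9.7125 (exercise)
Node u (S = 47.25): continuation = 1/1.08·[0.4600·0.0000 + 0.5400·0.4309] = 0.2155; exercise value = 0.0000 ≤ continuation, so V_u = 0.2155
Node d (S = 29.75): continuation = 1/1.08·[0.4600·0.4309 + 0.5400·9.7125] = 5.0398; exercise value = 5.2500 > continuation, so V_d = 5.2500 (exercise)
Node 0 (S = 35): continuation = 1/1.08·[0.4600·0.2155 + 0.5400·5.2500] = 2.7168; exercise value = 0.0000 ≤ continuation, so V_0 = 2.7168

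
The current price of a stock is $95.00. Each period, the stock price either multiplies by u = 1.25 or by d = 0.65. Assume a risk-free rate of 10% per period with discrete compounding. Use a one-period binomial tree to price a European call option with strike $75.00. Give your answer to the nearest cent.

$29.83

Risk-neutral probability p = (1 + 0.1 − 0.65)/(1.25 − 0.65) = 0.4500/0.6000 = 0.7500
Terminal stock prices: S_u = 118.8, S_d = 61.75
Terminal payoffs (S − K): max(43.75, 0) = 43.75, max(-13.25, 0) = 0
Node 0 (S = 95): V_0 = 1/1.1·[0.7500·43.7500 + 0.2500·0.0000] = 29.8295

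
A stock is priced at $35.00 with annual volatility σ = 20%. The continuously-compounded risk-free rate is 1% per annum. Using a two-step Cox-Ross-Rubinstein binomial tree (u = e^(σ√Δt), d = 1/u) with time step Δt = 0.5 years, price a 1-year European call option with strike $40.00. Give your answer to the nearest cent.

$1.48

CRR parameters: u = e^(σ√Δt) = e^(0.2·√0.5) = 1.1519, d = 1/u = 0.8681
Per-period rate: rΔt = 0.01·0.5 = 0.005, so R = e^0.005 = 1.0050
Risk-neutral probability p = (e^0.005 − 0.8681)/(1.1519 − 0.8681) = 0.1369/0.2838 = 0.4824
Terminal stock prices: S_uu = 46.44, S_ud = 35, S_dd = 26.38
Terminal payoffs (S − K): max(6.441, 0) = 6.441, max(-5, 0) = 0, max(-13.62, 0) = 0
Node u (S = 40.32): V_u = e^(−0.005)·[0.4824·6.4414 + 0.5176·0.0000] = 3.0916
Node d (S = 30.38): V_d = e^(−0.005)·[0.4824·0.0000 + 0.5176·0.0000] = 0.0000
Node 0 (S = 35): V_0 = e^(−0.005)·[0.4824·3.0916 + 0.5176·0.0000] = 1.4838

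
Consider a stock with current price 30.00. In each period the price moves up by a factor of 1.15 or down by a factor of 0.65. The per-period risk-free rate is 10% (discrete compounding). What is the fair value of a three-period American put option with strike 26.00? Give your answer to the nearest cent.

Risk-neutral probability p = (1 + 0.1 − 0.65)/(1.15 − 0.65) = 0.4500/0.5000 = 0.9000
Terminal stock prices: S_uuu = 45.63, S_uud = 25.79, S_udd = 14.58, S_ddd = 8.239
Terminal payoffs (K − S): max(-19.63, 0) = 0, max(0.2112, 0) = 0.2112, max(11.42, 0) = 11.42, max(17.76, 0) = 17.76
Node uu (S = 39.67): continuation = 1/1.1·[0.9000·0.0000 + 0.1000·0.2112] = 0.0192; exercise value = 0.0000 ≤ continuation, so V_uu = 0.0192
Node ud (S = 22.43): continuation = 1/1.1·[0.9000·0.2112 + 0.1000·11.4237] = 1.2114; exercise value = 3.5750 > continuation, so V_ud = 3.5750 (exercise)
Node dd (S = 12.68): continuation = 1/1.1·[0.9000·11.4237 + 0.1000·17.7613] = 10.9614; exercise value = 13.3250 > continuation, so V_dd = 13.3250 (exercise)
Node u (S = 34.5): continuation = 1/1.1·[0.9000·0.0192 + 0.1000·3.5750] = 0.3407; exercise value = 0.0000 ≤ continuation, so V_u = 0.3407
Node d (S = 19.5): continuation = 1/1.1·[0.9000·3.5750 + 0.1000·13.3250] = 4.1364; exercise value = 6.5000 > continuation, so V_d = 6.5000 (exercise)
Node 0 (S = 30): continuation = 1/1.1·[0.9000·0.3407 + 0.1000·6.5000] = 0.8697; exercise value = 0.0000 ≤ continuation, so V_0 = 0.8697

0.87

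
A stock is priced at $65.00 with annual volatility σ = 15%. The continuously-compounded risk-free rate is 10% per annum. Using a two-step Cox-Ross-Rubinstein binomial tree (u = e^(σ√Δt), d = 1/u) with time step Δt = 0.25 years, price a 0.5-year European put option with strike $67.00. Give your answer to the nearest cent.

$2.15

CRR parameters: u = e^(σ√Δt) = e^(0.15·√0.25) = 1.0779, d = 1/u = 0.9277
Per-period rate: rΔt = 0.1·0.25 = 0.025, so R = e^0.025 = 1.0253
Risk-neutral probability p = (e^0.025 − 0.9277)/(1.0779 − 0.9277) = 0.0976/0.1501 = 0.6499
Terminal stock prices: S_uu = 75.52, S_ud = 65, S_dd = 55.95
Terminal payoffs (K − S): max(-8.519, 0) = 0, max(2, 0) = 2, max(11.05, 0) = 11.05
Node u (S = 70.06): V_u = e^(−0.025)·[0.6499·0.0000 + 0.3501·2.0000] = 0.6830
Node d (S = 60.3): V_d = e^(−0.025)·[0.6499·2.0000 + 0.3501·11.0540] = 5.0424
Node 0 (S = 65): V_0 = e^(−0.025)·[0.6499·0.6830 + 0.3501·5.0424] = 2.1548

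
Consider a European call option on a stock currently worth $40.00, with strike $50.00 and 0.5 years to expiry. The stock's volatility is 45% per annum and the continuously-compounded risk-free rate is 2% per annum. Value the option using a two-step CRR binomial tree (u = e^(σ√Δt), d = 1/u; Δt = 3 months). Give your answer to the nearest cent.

CRR parameters: u = e^(σ√Δt) = e^(0.45·√0.25) = 1.2523, d = 1/u = 0.7985
Per-period rate: rΔt = 0.02·0.25 = 0.005, so R = e^0.005 = 1.0050
Risk-neutral probability p = (e^0.005 − 0.7985)/(1.2523 − 0.7985) = 0.2065/0.4538 = 0.4550
Terminal stock prices: S_uu = 62.73, S_ud = 40, S_dd = 25.51
Terminal payoffs (S − K): max(12.73, 0) = 12.73, max(-10, 0) = 0, max(-24.49, 0) = 0
Node u (S = 50.09): V_u = e^(−0.005)·[0.4550·12.7325 + 0.5450·0.0000] = 5.7648
Node d (S = 31.94): V_d = e^(−0.005)·[0.4550·0.0000 + 0.5450·0.0000] = 0.0000
Node 0 (S = 40): V_0 = e^(−0.005)·[0.4550·5.7648 + 0.5450·0.0000] = 2.6101

$2.61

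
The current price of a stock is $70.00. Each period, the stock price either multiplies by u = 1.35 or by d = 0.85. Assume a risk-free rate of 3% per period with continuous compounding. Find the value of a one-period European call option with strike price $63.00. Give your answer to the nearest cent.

$11.03

Risk-neutral probability p = (e^0.03 − 0.85)/(1.35 − 0.85) = 0.1805/0.5000 = 0.3609
Terminal stock prices: S_u = 94.5, S_d = 59.5
Terminal payoffs (S − K): max(31.5, 0) = 31.5, max(-3.5, 0) = 0
Node 0 (S = 70): V_0 = e^(−0.03)·[0.3609·31.5000 + 0.6391·0.0000] = 11.0326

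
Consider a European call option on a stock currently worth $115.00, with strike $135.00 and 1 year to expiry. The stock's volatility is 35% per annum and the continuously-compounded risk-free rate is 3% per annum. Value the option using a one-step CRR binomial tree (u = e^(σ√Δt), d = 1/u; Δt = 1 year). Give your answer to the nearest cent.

CRR parameters: u = e^(σ√Δt) = e^(0.35·√1) = 1.4191, d = 1/u = 0.7047
Per-period rate: rΔt = 0.03·1 = 0.03, so R = e^0.03 = 1.0305
Risk-neutral probability p = (e^0.03 − 0.7047)/(1.4191 − 0.7047) = 0.3258/0.7144 = 0.4560
Terminal stock prices: S_u = 163.2, S_d = 81.04
Terminal payoffs (S − K): max(28.19, 0) = 28.19, max(-53.96, 0) = 0
Node 0 (S = 115): V_0 = e^(−0.03)·[0.4560·28.1928 + 0.5440·0.0000] = 12.4763

$12.48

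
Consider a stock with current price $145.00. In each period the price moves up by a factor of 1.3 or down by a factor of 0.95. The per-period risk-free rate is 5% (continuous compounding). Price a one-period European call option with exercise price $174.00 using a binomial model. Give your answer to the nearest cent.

$3.99

Risk-neutral probability p = (e^0.05 − 0.95)/(1.3 − 0.95) = 0.1013/0.3500 = 0.2893
Terminal stock prices: S_u = 188.5, S_d = 137.8
Terminal payoffs (S − K): max(14.5, 0) = 14.5, max(-36.25, 0) = 0
Node 0 (S = 145): V_0 = e^(−0.05)·[0.2893·14.5000 + 0.7107·0.0000] = 3.9909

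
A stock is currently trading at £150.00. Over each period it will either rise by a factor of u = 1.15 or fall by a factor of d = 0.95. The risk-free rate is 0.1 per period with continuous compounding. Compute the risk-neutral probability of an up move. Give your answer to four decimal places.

p = 0.7759

Risk-neutral probability p = (e^0.1 − 0.95)/(1.15 − 0.95) = 0.1552/0.2000 = 0.7759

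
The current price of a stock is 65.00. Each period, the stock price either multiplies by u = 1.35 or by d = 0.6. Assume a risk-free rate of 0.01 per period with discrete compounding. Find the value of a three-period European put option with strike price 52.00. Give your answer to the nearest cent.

Risk-neutral probability p = (1 + 0.01 − 0.6)/(1.35 − 0.6) = 0.4100/0.7500 = 0.5467
Terminal stock prices: S_uuu = 159.9, S_uud = 71.08, S_udd = 31.59, S_ddd = 14.04
Terminal payoffs (K − S): max(-107.9, 0) = 0, max(-19.08, 0) = 0, max(20.41, 0) = 20.41, max(37.96, 0) = 37.96
Node uu (S = 118.5): V_uu = 1/1.01·[0.5467·0.0000 + 0.4533·0.0000] = 0.0000
Node ud (S = 52.65): V_ud = 1/1.01·[0.5467·0.0000 + 0.4533·20.4100] = 9.1609
Node dd (S = 23.4): V_dd = 1/1.01·[0.5467·20.4100 + 0.4533·37.9600] = 28.0851
Node u (S = 87.75): V_u = 1/1.01·[0.5467·0.0000 + 0.4533·9.1609] = 4.1118
Node d (S = 39): V_d = 1/1.01·[0.5467·9.1609 + 0.4533·28.0851] = 17.5643
Node 0 (S = 65): V_0 = 1/1.01·[0.5467·4.1118 + 0.4533·17.5643] = 10.1092

10.11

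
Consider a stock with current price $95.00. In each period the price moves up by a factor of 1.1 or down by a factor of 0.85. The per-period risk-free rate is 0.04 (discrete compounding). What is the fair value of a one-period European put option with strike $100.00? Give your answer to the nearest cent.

Risk-neutral probability p = (1 + 0.04 − 0.85)/(1.1 − 0.85) = 0.1900/0.2500 = 0.7600
Terminal stock prices: S_u = 104.5, S_d = 80.75
Terminal payoffs (K − S): max(-4.5, 0) = 0, max(19.25, 0) = 19.25
Node 0 (S = 95): V_0 = 1/1.04·[0.7600·0.0000 + 0.2400·19.2500] = 4.4423

$4.44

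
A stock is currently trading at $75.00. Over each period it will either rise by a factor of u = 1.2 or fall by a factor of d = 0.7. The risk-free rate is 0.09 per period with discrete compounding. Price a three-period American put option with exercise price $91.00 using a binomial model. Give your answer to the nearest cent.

Risk-neutral probability p = (1 + 0.09 − 0.7)/(1.2 − 0.7) = 0.3900/0.5000 = 0.7800
Terminal stock prices: S_uuu = 129.6, S_uud = 75.6, S_udd = 44.1, S_ddd = 25.72
Terminal payoffs (K − S): max(-38.6, 0) = 0, max(15.4, 0) = 15.4, max(46.9, 0) = 46.9, max(65.28, 0) = 65.28
Node uu (S = 108): continuation = 1/1.09·[0.7800·0.0000 + 0.2200·15.4000] = 3.1083; exercise value = 0.0000 ≤ continuation, so V_uu = 3.1083
Node ud (S = 63): continuation = 1/1.09·[0.7800·15.4000 + 0.2200·46.9000] = 20.4862; exercise value = 28.0000 > continuation, so V_ud = 28.0000 (exercise)
Node dd (S = 36.75): continuation = 1/1.09·[0.7800·46.9000 + 0.2200·65.2750] = 46.7362; exercise value = 54.2500 > continuation, so V_dd = 54.2500 (exercise)
Node u (S = 90): continuation = 1/1.09·[0.7800·3.1083 + 0.2200·28.0000] = 7.8756; exercise value = 1.0000 ≤ continuation, so V_u = 7.8756
Node d (S = 52.5): continuation = 1/1.09·[0.7800·28.0000 + 0.2200·54.2500] = 30.9862; exercise value = 38.5000 > continuation, so V_d = 38.5000 (exercise)
Node 0 (S = 75): continuation = 1/1.09·[0.7800·7.8756 + 0.2200·38.5000] = 13.4064; exercise value = 16.0000 > continuation, so V_0 = 16.0000 (exercise)

$16.00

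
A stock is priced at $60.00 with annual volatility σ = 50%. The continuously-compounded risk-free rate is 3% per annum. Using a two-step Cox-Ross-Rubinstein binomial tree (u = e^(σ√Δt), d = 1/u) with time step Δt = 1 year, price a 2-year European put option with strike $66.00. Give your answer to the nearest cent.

CRR parameters: u = e^(σ√Δt) = e^(0.5·√1) = 1.6487, d = 1/u = 0.6065
Per-period rate: rΔt = 0.03·1 = 0.03, so R = e^0.03 = 1.0305
Risk-neutral probability p = (e^0.03 − 0.6065)/(1.6487 − 0.6065) = 0.4239/1.0422 = 0.4068
Terminal stock prices: S_uu = 163.1, S_ud = 60, S_dd = 22.07
Terminal payoffs (K − S): max(-97.1, 0) = 0, max(6, 0) = 6, max(43.93, 0) = 43.93
Node u (S = 98.92): V_u = e^(−0.03)·[0.4068·0.0000 + 0.5932·6.0000] = 3.4542
Node d (S = 36.39): V_d = e^(−0.03)·[0.4068·6.0000 + 0.5932·43.9272] = 27.6576
Node 0 (S = 60): V_0 = e^(−0.03)·[0.4068·3.4542 + 0.5932·27.6576] = 17.2861

$17.29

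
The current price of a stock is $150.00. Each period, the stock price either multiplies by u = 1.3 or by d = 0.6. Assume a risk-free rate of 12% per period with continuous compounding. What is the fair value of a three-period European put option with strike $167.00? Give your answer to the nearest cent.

Risk-neutral probability p = (e^0.12 − 0.6)/(1.3 − 0.6) = 0.5275/0.7000 = 0.7536
Terminal stock prices: S_uuu = 329.6, S_uud = 152.1, S_udd = 70.2, S_ddd = 32.4
Terminal payoffs (K − S): max(-162.6, 0) = 0, max(14.9, 0) = 14.9, max(96.8, 0) = 96.8, max(134.6, 0) = 134.6
Node uu (S = 253.5): V_uu = e^(−0.12)·[0.7536·0.0000 + 0.2464·14.9000] = 3.2566
Node ud (S = 117): V_ud = e^(−0.12)·[0.7536·14.9000 + 0.2464·96.8000] = 31.1157
Node dd (S = 54): V_dd = e^(−0.12)·[0.7536·96.8000 + 0.2464·134.6000] = 94.1157
Node u (S = 195): V_u = e^(−0.12)·[0.7536·3.2566 + 0.2464·31.1157] = 8.9774
Node d (S = 90): V_d = e^(−0.12)·[0.7536·31.1157 + 0.2464·94.1157] = 41.3669
Node 0 (S = 150): V_0 = e^(−0.12)·[0.7536·8.9774 + 0.2464·41.3669] = 15.0415

$15.04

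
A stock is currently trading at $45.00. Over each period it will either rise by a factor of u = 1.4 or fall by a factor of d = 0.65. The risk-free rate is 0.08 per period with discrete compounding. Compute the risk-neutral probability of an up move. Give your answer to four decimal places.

p = 0.5733

Risk-neutral probability p = (1 + 0.08 − 0.65)/(1.4 − 0.65) = 0.4300/0.7500 = 0.5733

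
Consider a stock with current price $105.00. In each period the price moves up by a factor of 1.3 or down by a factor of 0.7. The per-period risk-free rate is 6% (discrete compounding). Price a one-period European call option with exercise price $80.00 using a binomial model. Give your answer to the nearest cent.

$31.98

Risk-neutral probability p = (1 + 0.06 − 0.7)/(1.3 − 0.7) = 0.3600/0.6000 = 0.6000
Terminal stock prices: S_u = 136.5, S_d = 73.5
Terminal payoffs (S − K): max(56.5, 0) = 56.5, max(-6.5, 0) = 0
Node 0 (S = 105): V_0 = 1/1.06·[0.6000·56.5000 + 0.4000·0.0000] = 31.9811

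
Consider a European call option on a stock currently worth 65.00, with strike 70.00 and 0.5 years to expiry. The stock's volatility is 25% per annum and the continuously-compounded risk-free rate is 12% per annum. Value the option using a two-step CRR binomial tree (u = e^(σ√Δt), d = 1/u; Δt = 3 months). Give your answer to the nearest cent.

4.42

CRR parameters: u = e^(σ√Δt) = e^(0.25·√0.25) = 1.1331, d = 1/u = 0.8825
Per-period rate: rΔt = 0.12·0.25 = 0.03, so R = e^0.03 = 1.0305
Risk-neutral probability p = (e^0.03 − 0.8825)/(1.1331 − 0.8825) = 0.1480/0.2507 = 0.5903
Terminal stock prices: S_uu = 83.46, S_ud = 65, S_dd = 50.62
Terminal payoffs (S − K): max(13.46, 0) = 13.46, max(-5, 0) = 0, max(-19.38, 0) = 0
Node u (S = 73.65): V_u = e^(−0.03)·[0.5903·13.4617 + 0.4097·0.0000] = 7.7115
Node d (S = 57.36): V_d = e^(−0.03)·[0.5903·0.0000 + 0.4097·0.0000] = 0.0000
Node 0 (S = 65): V_0 = e^(−0.03)·[0.5903·7.7115 + 0.4097·0.0000] = 4.4175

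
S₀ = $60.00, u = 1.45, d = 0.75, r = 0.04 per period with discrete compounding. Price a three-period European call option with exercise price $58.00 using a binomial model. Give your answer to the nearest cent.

$17.71

Risk-neutral probability p = (1 + 0.04 − 0.75)/(1.45 − 0.75) = 0.2900/0.7000 = 0.4143
Terminal stock prices: S_uuu = 182.9, S_uud = 94.61, S_udd = 48.94, S_ddd = 25.31
Terminal payoffs (S − K): max(124.9, 0) = 124.9, max(36.61, 0) = 36.61, max(-9.062, 0) = 0, max(-32.69, 0) = 0
Node uu (S = 126.2): V_uu = 1/1.04·[0.4143·124.9175 + 0.5857·36.6125] = 70.3808
Node ud (S = 65.25): V_ud = 1/1.04·[0.4143·36.6125 + 0.5857·0.0000] = 14.5846
Node dd (S = 33.75): V_dd = 1/1.04·[0.4143·0.0000 + 0.5857·0.0000] = 0.0000
Node u (S = 87): V_u = 1/1.04·[0.4143·70.3808 + 0.5857·14.5846] = 36.2502
Node d (S = 45): V_d = 1/1.04·[0.4143·14.5846 + 0.5857·0.0000] = 5.8098
Node 0 (S = 60): V_0 = 1/1.04·[0.4143·36.2502 + 0.5857·5.8098] = 17.7123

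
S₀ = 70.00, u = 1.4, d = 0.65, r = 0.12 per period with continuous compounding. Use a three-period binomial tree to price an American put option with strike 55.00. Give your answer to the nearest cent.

4.23

Risk-neutral probability p = (e^0.12 − 0.65)/(1.4 − 0.65) = 0.4775/0.7500 = 0.6367
Terminal stock prices: S_uuu = 192.1, S_uud = 89.18, S_udd = 41.41, S_ddd = 19.22
Terminal payoffs (K − S): max(-137.1, 0) = 0, max(-34.18, 0) = 0, max(13.59, 0) = 13.59, max(35.78, 0) = 35.78
Node uu (S = 137.2): continuation = e^(−0.12)·[0.6367·0.0000 + 0.3633·0.0000] = 0.0000; exercise value = 0.0000 ≤ continuation, so V_uu = 0.0000
Node ud (S = 63.7): continuation = e^(−0.12)·[0.6367·0.0000 + 0.3633·13.5950] = 4.3810; exercise value = 0.0000 ≤ continuation, so V_ud = 4.3810
Node dd (S = 29.58): continuation = e^(−0.12)·[0.6367·13.5950 + 0.3633·35.7763] = 19.2056; exercise value = 25.4250 > continuation, so V_dd = 25.4250 (exercise)
Node u (S = 98): continuation = e^(−0.12)·[0.6367·0.0000 + 0.3633·4.3810] = 1.4118; exercise value = 0.0000 ≤ continuation, so V_u = 1.4118
Node d (S = 45.5): continuation = e^(−0.12)·[0.6367·4.3810 + 0.3633·25.4250] = 10.6671; exercise value = 9.5000 ≤ continuation, so V_d = 10.6671
Node 0 (S = 70): continuation = e^(−0.12)·[0.6367·1.4118 + 0.3633·10.6671] = 4.2347; exercise value = 0.0000 ≤ continuation, so V_0 = 4.2347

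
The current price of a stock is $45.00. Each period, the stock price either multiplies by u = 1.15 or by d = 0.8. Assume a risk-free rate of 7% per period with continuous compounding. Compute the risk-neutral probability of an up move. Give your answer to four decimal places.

p = 0.7786

Risk-neutral probability p = (e^0.07 − 0.8)/(1.15 − 0.8) = 0.2725/0.3500 = 0.7786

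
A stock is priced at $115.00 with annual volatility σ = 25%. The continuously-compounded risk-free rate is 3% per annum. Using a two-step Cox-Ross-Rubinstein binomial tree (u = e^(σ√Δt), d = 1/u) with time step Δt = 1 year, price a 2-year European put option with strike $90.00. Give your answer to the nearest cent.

CRR parameters: u = e^(σ√Δt) = e^(0.25·√1) = 1.2840, d = 1/u = 0.7788
Per-period rate: rΔt = 0.03·1 = 0.03, so R = e^0.03 = 1.0305
Risk-neutral probability p = (e^0.03 − 0.7788)/(1.2840 − 0.7788) = 0.2517/0.5052 = 0.4981
Terminal stock prices: S_uu = 189.6, S_ud = 115, S_dd = 69.75
Terminal payoffs (K − S): max(-99.6, 0) = 0, max(-25, 0) = 0, max(20.25, 0) = 20.25
Node u (S = 147.7): V_u = e^(−0.03)·[0.4981·0.0000 + 0.5019·0.0000] = 0.0000
Node d (S = 89.56): V_d = e^(−0.03)·[0.4981·0.0000 + 0.5019·20.2490] = 9.8625
Node 0 (S = 115): V_0 = e^(−0.03)·[0.4981·0.0000 + 0.5019·9.8625] = 4.8037

$4.80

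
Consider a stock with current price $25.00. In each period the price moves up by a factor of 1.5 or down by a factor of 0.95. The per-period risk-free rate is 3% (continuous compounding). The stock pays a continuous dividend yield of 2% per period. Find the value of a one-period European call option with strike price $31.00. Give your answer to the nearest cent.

$0.69

Per-period risk-free factor R = e^0.03 = 1.0305; dividend-adjusted growth = e^(0.03−0.02) = 1.0101.
Risk-neutral probability p = (1.0101 − 0.95)/(1.5 − 0.95) = 0.0601/0.5500 = 0.1092
Terminal stock prices: S_u = 37.5, S_d = 23.75
Terminal payoffs (S − K): max(6.5, 0) = 6.5, max(-7.25, 0) = 0
Node 0 (S = 25): V_0 = e^(−0.03)·[0.1092·6.5000 + 0.8908·0.0000] = 0.6887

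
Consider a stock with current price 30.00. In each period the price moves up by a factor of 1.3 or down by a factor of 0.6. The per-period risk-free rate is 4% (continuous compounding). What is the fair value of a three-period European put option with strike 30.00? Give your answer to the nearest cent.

Risk-neutral probability p = (e^0.04 − 0.6)/(1.3 − 0.6) = 0.4408/0.7000 = 0.6297
Terminal stock prices: S_uuu = 65.91, S_uud = 30.42, S_udd = 14.04, S_ddd = 6.48
Terminal payoffs (K − S): max(-35.91, 0) = 0, max(-0.42, 0) = 0, max(15.96, 0) = 15.96, max(23.52, 0) = 23.52
Node uu (S = 50.7): V_uu = e^(−0.04)·[0.6297·0.0000 + 0.3703·0.0000] = 0.0000
Node ud (S = 23.4): V_ud = e^(−0.04)·[0.6297·0.0000 + 0.3703·15.9600] = 5.6778
Node dd (S = 10.8): V_dd = e^(−0.04)·[0.6297·15.9600 + 0.3703·23.5200] = 18.0237
Node u (S = 39): V_u = e^(−0.04)·[0.6297·0.0000 + 0.3703·5.6778] = 2.0199
Node d (S = 18): V_d = e^(−0.04)·[0.6297·5.6778 + 0.3703·18.0237] = 9.8472
Node 0 (S = 30): V_0 = e^(−0.04)·[0.6297·2.0199 + 0.3703·9.8472] = 4.7253

4.73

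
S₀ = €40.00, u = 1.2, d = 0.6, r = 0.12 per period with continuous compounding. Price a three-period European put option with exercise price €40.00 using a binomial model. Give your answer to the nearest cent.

Risk-neutral probability p = (e^0.12 − 0.6)/(1.2 − 0.6) = 0.5275/0.6000 = 0.8792
Terminal stock prices: S_uuu = 69.12, S_uud = 34.56, S_udd = 17.28, S_ddd = 8.64
Terminal payoffs (K − S): max(-29.12, 0) = 0, max(5.44, 0) = 5.44, max(22.72, 0) = 22.72, max(31.36, 0) = 31.36
Node uu (S = 57.6): V_uu = e^(−0.12)·[0.8792·0.0000 + 0.1208·5.4400] = 0.5830
Node ud (S = 28.8): V_ud = e^(−0.12)·[0.8792·5.4400 + 0.1208·22.7200] = 6.6768
Node dd (S = 14.4): V_dd = e^(−0.12)·[0.8792·22.7200 + 0.1208·31.3600] = 21.0768
Node u (S = 48): V_u = e^(−0.12)·[0.8792·0.5830 + 0.1208·6.6768] = 1.1702
Node d (S = 24): V_d = e^(−0.12)·[0.8792·6.6768 + 0.1208·21.0768] = 7.4651
Node 0 (S = 40): V_0 = e^(−0.12)·[0.8792·1.1702 + 0.1208·7.4651] = 1.7125

€1.71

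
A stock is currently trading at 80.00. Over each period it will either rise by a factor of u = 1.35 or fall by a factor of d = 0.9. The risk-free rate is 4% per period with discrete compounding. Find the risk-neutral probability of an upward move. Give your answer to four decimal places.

p = 0.3111

Risk-neutral probability p = (1 + 0.04 − 0.9)/(1.35 − 0.9) = 0.1400/0.4500 = 0.3111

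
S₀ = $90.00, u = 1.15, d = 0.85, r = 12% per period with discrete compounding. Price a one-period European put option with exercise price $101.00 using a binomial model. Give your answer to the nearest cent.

Risk-neutral probability p = (1 + 0.12 − 0.85)/(1.15 − 0.85) = 0.2700/0.3000 = 0.9000
Terminal stock prices: S_u = 103.5, S_d = 76.5
Terminal payoffs (K − S): max(-2.5, 0) = 0, max(24.5, 0) = 24.5
Node 0 (S = 90): V_0 = 1/1.12·[0.9000·0.0000 + 0.1000·24.5000] = 2.1875

$2.19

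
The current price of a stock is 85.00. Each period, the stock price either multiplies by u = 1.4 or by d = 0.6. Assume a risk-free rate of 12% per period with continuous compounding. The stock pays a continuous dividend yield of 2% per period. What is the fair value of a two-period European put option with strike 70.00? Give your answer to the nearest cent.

4.21

Per-period risk-free factor R = e^0.12 = 1.1275; dividend-adjusted growth = e^(0.12−0.02) = 1.1052.
Risk-neutral probability p = (1.1052 − 0.6)/(1.4 − 0.6) = 0.5052/0.8000 = 0.6315
Terminal stock prices: S_uu = 166.6, S_ud = 71.4, S_dd = 30.6
Terminal payoffs (K − S): max(-96.6, 0) = 0, max(-1.4, 0) = 0, max(39.4, 0) = 39.4
Node u (S = 119): V_u = e^(−0.12)·[0.6315·0.0000 + 0.3685·0.0000] = 0.0000
Node d (S = 51): V_d = e^(−0.12)·[0.6315·0.0000 + 0.3685·39.4000] = 12.8784
Node 0 (S = 85): V_0 = e^(−0.12)·[0.6315·0.0000 + 0.3685·12.8784] = 4.2095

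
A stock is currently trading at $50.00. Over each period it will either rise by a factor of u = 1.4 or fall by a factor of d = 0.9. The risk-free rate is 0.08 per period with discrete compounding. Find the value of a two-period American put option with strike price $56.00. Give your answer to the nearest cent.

Risk-neutral probability p = (1 + 0.08 − 0.9)/(1.4 − 0.9) = 0.1800/0.5000 = 0.3600
Terminal stock prices: S_uu = 98, S_ud = 63, S_dd = 40.5
Terminal payoffs (K − S): max(-42, 0) = 0, max(-7, 0) = 0, max(15.5, 0) = 15.5
Node u (S = 70): continuation = 1/1.08·[0.3600·0.0000 + 0.6400·0.0000] = 0.0000; exercise value = 0.0000 ≤ continuation, so V_u = 0.0000
Node d (S = 45): continuation = 1/1.08·[0.3600·0.0000 + 0.6400·15.5000] = 9.1852; exercise value = 11.0000 > continuation, so V_d = 11.0000 (exercise)
Node 0 (S = 50): continuation = 1/1.08·[0.3600·0.0000 + 0.6400·11.0000] = 6.5185; exercise value = 6.0000 ≤ continuation, so V_0 = 6.5185

$6.52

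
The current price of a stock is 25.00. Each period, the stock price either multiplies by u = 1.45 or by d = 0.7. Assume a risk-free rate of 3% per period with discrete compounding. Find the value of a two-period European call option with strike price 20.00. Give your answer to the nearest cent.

Risk-neutral probability p = (1 + 0.03 − 0.7)/(1.45 − 0.7) = 0.3300/0.7500 = 0.4400
Terminal stock prices: S_uu = 52.56, S_ud = 25.38, S_dd = 12.25
Terminal payoffs (S − K): max(32.56, 0) = 32.56, max(5.375, 0) = 5.375, max(-7.75, 0) = 0
Node u (S = 36.25): V_u = 1/1.03·[0.4400·32.5625 + 0.5600·5.3750] = 16.8325
Node d (S = 17.5): V_d = 1/1.03·[0.4400·5.3750 + 0.5600·0.0000] = 2.2961
Node 0 (S = 25): V_0 = 1/1.03·[0.4400·16.8325 + 0.5600·2.2961] = 8.4390

8.44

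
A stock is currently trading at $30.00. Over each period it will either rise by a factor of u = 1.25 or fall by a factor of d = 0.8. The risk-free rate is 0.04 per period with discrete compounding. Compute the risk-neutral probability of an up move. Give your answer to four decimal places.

p = 0.5333

Risk-neutral probability p = (1 + 0.04 − 0.8)/(1.25 − 0.8) = 0.2400/0.4500 = 0.5333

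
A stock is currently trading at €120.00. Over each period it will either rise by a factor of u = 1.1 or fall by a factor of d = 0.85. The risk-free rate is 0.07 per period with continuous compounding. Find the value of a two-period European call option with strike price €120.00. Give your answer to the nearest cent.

Risk-neutral probability p = (e^0.07 − 0.85)/(1.1 − 0.85) = 0.2225/0.2500 = 0.8900
Terminal stock prices: S_uu = 145.2, S_ud = 112.2, S_dd = 86.7
Terminal payoffs (S − K): max(25.2, 0) = 25.2, max(-7.8, 0) = 0, max(-33.3, 0) = 0
Node u (S = 132): V_u = e^(−0.07)·[0.8900·25.2000 + 0.1100·0.0000] = 20.9125
Node d (S = 102): V_d = e^(−0.07)·[0.8900·0.0000 + 0.1100·0.0000] = 0.0000
Node 0 (S = 120): V_0 = e^(−0.07)·[0.8900·20.9125 + 0.1100·0.0000] = 17.3545

€17.35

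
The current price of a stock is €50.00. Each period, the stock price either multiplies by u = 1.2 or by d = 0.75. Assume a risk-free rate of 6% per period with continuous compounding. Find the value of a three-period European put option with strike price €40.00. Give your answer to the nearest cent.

€1.48

Risk-neutral probability p = (e^0.06 − 0.75)/(1.2 − 0.75) = 0.3118/0.4500 = 0.6930
Terminal stock prices: S_uuu = 86.4, S_uud = 54, S_udd = 33.75, S_ddd = 21.09
Terminal payoffs (K − S): max(-46.4, 0) = 0, max(-14, 0) = 0, max(6.25, 0) = 6.25, max(18.91, 0) = 18.91
Node uu (S = 72): V_uu = e^(−0.06)·[0.6930·0.0000 + 0.3070·0.0000] = 0.0000
Node ud (S = 45): V_ud = e^(−0.06)·[0.6930·0.0000 + 0.3070·6.2500] = 1.8072
Node dd (S = 28.12): V_dd = e^(−0.06)·[0.6930·6.2500 + 0.3070·18.9062] = 9.5456
Node u (S = 60): V_u = e^(−0.06)·[0.6930·0.0000 + 0.3070·1.8072] = 0.5225
Node d (S = 37.5): V_d = e^(−0.06)·[0.6930·1.8072 + 0.3070·9.5456] = 3.9395
Node 0 (S = 50): V_0 = e^(−0.06)·[0.6930·0.5225 + 0.3070·3.9395] = 1.4801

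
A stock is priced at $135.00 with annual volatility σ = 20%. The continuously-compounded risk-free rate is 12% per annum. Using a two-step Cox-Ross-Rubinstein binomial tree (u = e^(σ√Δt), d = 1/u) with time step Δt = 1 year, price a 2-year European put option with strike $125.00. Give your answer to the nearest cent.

$1.48

CRR parameters: u = e^(σ√Δt) = e^(0.2·√1) = 1.2214, d = 1/u = 0.8187
Per-period rate: rΔt = 0.12·1 = 0.12, so R = e^0.12 = 1.1275
Risk-neutral probability p = (e^0.12 − 0.8187)/(1.2214 − 0.8187) = 0.3088/0.4027 = 0.7668
Terminal stock prices: S_uu = 201.4, S_ud = 135, S_dd = 90.49
Terminal payoffs (K − S): max(-76.4, 0) = 0, max(-10, 0) = 0, max(34.51, 0) = 34.51
Node u (S = 164.9): V_u = e^(−0.12)·[0.7668·0.0000 + 0.2332·0.0000] = 0.0000
Node d (S = 110.5): V_d = e^(−0.12)·[0.7668·0.0000 + 0.2332·34.5068] = 7.1372
Node 0 (S = 135): V_0 = e^(−0.12)·[0.7668·0.0000 + 0.2332·7.1372] = 1.4762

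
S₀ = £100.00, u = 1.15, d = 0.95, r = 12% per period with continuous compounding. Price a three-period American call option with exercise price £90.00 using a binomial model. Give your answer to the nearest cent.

£37.21

Risk-neutral probability p = (e^0.12 − 0.95)/(1.15 − 0.95) = 0.1775/0.2000 = 0.8875
Terminal stock prices: S_uuu = 152.1, S_uud = 125.6, S_udd = 103.8, S_ddd = 85.74
Terminal payoffs (S − K): max(62.09, 0) = 62.09, max(35.64, 0) = 35.64, max(13.79, 0) = 13.79, max(-4.263, 0) = 0
Node uu (S = 132.2): continuation = e^(−0.12)·[0.8875·62.0875 + 0.1125·35.6375] = 52.4272; exercise value = 42.2500 ≤ continuation, so V_uu = 52.4272
Node ud (S = 109.2): continuation = e^(−0.12)·[0.8875·35.6375 + 0.1125·13.7875] = 29.4272; exercise value = 19.2500 ≤ continuation, so V_ud = 29.4272
Node dd (S = 90.25): continuation = e^(−0.12)·[0.8875·13.7875 + 0.1125·0.0000] = 10.8525; exercise value = 0.2500 ≤ continuation, so V_dd = 10.8525
Node u (S = 115): continuation = e^(−0.12)·[0.8875·52.4272 + 0.1125·29.4272] = 44.2035; exercise value = 25.0000 ≤ continuation, so V_u = 44.2035
Node d (S = 95): continuation = e^(−0.12)·[0.8875·29.4272 + 0.1125·10.8525] = 24.2459; exercise value = 5.0000 ≤ continuation, so V_d = 24.2459
Node 0 (S = 100): continuation = e^(−0.12)·[0.8875·44.2035 + 0.1125·24.2459] = 37.2134; exercise value = 10.0000 ≤ continuation, so V_0 = 37.2134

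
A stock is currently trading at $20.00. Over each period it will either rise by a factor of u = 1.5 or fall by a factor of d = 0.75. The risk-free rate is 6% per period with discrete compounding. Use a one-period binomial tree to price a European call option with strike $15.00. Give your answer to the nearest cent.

$5.85

Risk-neutral probability p = (1 + 0.06 − 0.75)/(1.5 − 0.75) = 0.3100/0.7500 = 0.4133
Terminal stock prices: S_u = 30, S_d = 15
Terminal payoffs (S − K): max(15, 0) = 15, max(0, 0) = 0
Node 0 (S = 20): V_0 = 1/1.06·[0.4133·15.0000 + 0.5867·0.0000] = 5.8491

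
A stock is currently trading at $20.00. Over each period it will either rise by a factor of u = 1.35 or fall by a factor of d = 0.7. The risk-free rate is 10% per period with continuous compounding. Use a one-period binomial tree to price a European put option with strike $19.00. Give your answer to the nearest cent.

Risk-neutral probability p = (e^0.1 − 0.7)/(1.35 − 0.7) = 0.4052/0.6500 = 0.6233
Terminal stock prices: S_u = 27, S_d = 14
Terminal payoffs (K − S): max(-8, 0) = 0, max(5, 0) = 5
Node 0 (S = 20): V_0 = e^(−0.1)·[0.6233·0.0000 + 0.3767·5.0000] = 1.7041

$1.70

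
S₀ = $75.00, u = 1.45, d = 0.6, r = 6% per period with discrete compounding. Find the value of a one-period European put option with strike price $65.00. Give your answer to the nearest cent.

$8.66

Risk-neutral probability p = (1 + 0.06 − 0.6)/(1.45 − 0.6) = 0.4600/0.8500 = 0.5412
Terminal stock prices: S_u = 108.8, S_d = 45
Terminal payoffs (K − S): max(-43.75, 0) = 0, max(20, 0) = 20
Node 0 (S = 75): V_0 = 1/1.06·[0.5412·0.0000 + 0.4588·20.0000] = 8.6570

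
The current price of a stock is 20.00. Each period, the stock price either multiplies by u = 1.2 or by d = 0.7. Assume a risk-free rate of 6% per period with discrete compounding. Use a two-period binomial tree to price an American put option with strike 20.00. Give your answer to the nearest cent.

2.16

Risk-neutral probability p = (1 + 0.06 − 0.7)/(1.2 − 0.7) = 0.3600/0.5000 = 0.7200
Terminal stock prices: S_uu = 28.8, S_ud = 16.8, S_dd = 9.8
Terminal payoffs (K − S): max(-8.8, 0) = 0, max(3.2, 0) = 3.2, max(10.2, 0) = 10.2
Node u (S = 24): continuation = 1/1.06·[0.7200·0.0000 + 0.2800·3.2000] = 0.8453; exercise value = 0.0000 ≤ continuation, so V_u = 0.8453
Node d (S = 14): continuation = 1/1.06·[0.7200·3.2000 + 0.2800·10.2000] = 4.8679; exercise value = 6.0000 > continuation, so V_d = 6.0000 (exercise)
Node 0 (S = 20): continuation = 1/1.06·[0.7200·0.8453 + 0.2800·6.0000] = 2.1591; exercise value = 0.0000 ≤ continuation, so V_0 = 2.1591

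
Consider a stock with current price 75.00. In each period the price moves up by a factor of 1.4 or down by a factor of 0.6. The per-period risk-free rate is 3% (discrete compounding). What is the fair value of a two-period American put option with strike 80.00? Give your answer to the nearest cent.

Risk-neutral probability p = (1 + 0.03 − 0.6)/(1.4 − 0.6) = 0.4300/0.8000 = 0.5375
Terminal stock prices: S_uu = 147, S_ud = 63, S_dd = 27
Terminal payoffs (K − S): max(-67, 0) = 0, max(17, 0) = 17, max(53, 0) = 53
Node u (S = 105): continuation = 1/1.03·[0.5375·0.0000 + 0.4625·17.0000] = 7.6335; exercise value = 0.0000 ≤ continuation, so V_u = 7.6335
Node d (S = 45): continuation = 1/1.03·[0.5375·17.0000 + 0.4625·53.0000] = 32.6699; exercise value = 35.0000 > continuation, so V_d = 35.0000 (exercise)
Node 0 (S = 75): continuation = 1/1.03·[0.5375·7.6335 + 0.4625·35.0000] = 19.6995; exercise value = 5.0000 ≤ continuation, so V_0 = 19.6995

19.70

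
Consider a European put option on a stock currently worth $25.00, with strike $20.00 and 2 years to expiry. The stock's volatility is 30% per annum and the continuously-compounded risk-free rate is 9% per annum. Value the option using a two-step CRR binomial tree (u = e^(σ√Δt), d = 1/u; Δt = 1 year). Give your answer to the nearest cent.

CRR parameters: u = e^(σ√Δt) = e^(0.3·√1) = 1.3499, d = 1/u = 0.7408
Per-period rate: rΔt = 0.09·1 = 0.09, so R = e^0.09 = 1.0942
Risk-neutral probability p = (e^0.09 − 0.7408)/(1.3499 − 0.7408) = 0.3534/0.6090 = 0.5802
Terminal stock prices: S_uu = 45.55, S_ud = 25, S_dd = 13.72
Terminal payoffs (K − S): max(-25.55, 0) = 0, max(-5, 0) = 0, max(6.28, 0) = 6.28
Node u (S = 33.75): V_u = e^(−0.09)·[0.5802·0.0000 + 0.4198·0.0000] = 0.0000
Node d (S = 18.52): V_d = e^(−0.09)·[0.5802·0.0000 + 0.4198·6.2797] = 2.4094
Node 0 (S = 25): V_0 = e^(−0.09)·[0.5802·0.0000 + 0.4198·2.4094] = 0.9244

$0.92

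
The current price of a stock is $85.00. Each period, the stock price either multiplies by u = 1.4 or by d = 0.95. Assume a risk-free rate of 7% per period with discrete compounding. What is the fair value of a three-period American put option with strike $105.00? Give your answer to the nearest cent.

Risk-neutral probability p = (1 + 0.07 − 0.95)/(1.4 − 0.95) = 0.1200/0.4500 = 0.2667
Terminal stock prices: S_uuu = 233.2, S_uud = 158.3, S_udd = 107.4, S_ddd = 72.88
Terminal payoffs (K − S): max(-128.2, 0) = 0, max(-53.27, 0) = 0, max(-2.397, 0) = 0, max(32.12, 0) = 32.12
Node uu (S = 166.6): continuation = 1/1.07·[0.2667·0.0000 + 0.7333·0.0000] = 0.0000; exercise value = 0.0000 ≤ continuation, so V_uu = 0.0000
Node ud (S = 113): continuation = 1/1.07·[0.2667·0.0000 + 0.7333·0.0000] = 0.0000; exercise value = 0.0000 ≤ continuation, so V_ud = 0.0000
Node dd (S = 76.71): continuation = 1/1.07·[0.2667·0.0000 + 0.7333·32.1231] = 22.0158; exercise value = 28.2875 > continuation, so V_dd = 28.2875 (exercise)
Node u (S = 119): continuation = 1/1.07·[0.2667·0.0000 + 0.7333·0.0000] = 0.0000; exercise value = 0.0000 ≤ continuation, so V_u = 0.0000
Node d (S = 80.75): continuation = 1/1.07·[0.2667·0.0000 + 0.7333·28.2875] = 19.3871; exercise value = 24.2500 > continuation, so V_d = 24.2500 (exercise)
Node 0 (S = 85): continuation = 1/1.07·[0.2667·0.0000 + 0.7333·24.2500] = 16.6199; exercise value = 20.0000 > continuation, so V_0 = 20.0000 (exercise)

$20.00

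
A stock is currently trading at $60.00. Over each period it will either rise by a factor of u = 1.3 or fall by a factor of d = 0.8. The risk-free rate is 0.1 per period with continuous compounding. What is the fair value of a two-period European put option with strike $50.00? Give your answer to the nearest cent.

Risk-neutral probability p = (e^0.1 − 0.8)/(1.3 − 0.8) = 0.3052/0.5000 = 0.6103
Terminal stock prices: S_uu = 101.4, S_ud = 62.4, S_dd = 38.4
Terminal payoffs (K − S): max(-51.4, 0) = 0, max(-12.4, 0) = 0, max(11.6, 0) = 11.6
Node u (S = 78): V_u = e^(−0.1)·[0.6103·0.0000 + 0.3897·0.0000] = 0.0000
Node d (S = 48): V_d = e^(−0.1)·[0.6103·0.0000 + 0.3897·11.6000] = 4.0899
Node 0 (S = 60): V_0 = e^(−0.1)·[0.6103·0.0000 + 0.3897·4.0899] = 1.4420

$1.44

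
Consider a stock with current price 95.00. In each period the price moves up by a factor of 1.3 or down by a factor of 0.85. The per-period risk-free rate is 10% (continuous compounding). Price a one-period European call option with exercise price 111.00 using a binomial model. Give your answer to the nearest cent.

Risk-neutral probability p = (e^0.1 − 0.85)/(1.3 − 0.85) = 0.2552/0.4500 = 0.5670
Terminal stock prices: S_u = 123.5, S_d = 80.75
Terminal payoffs (S − K): max(12.5, 0) = 12.5, max(-30.25, 0) = 0
Node 0 (S = 95): V_0 = e^(−0.1)·[0.5670·12.5000 + 0.4330·0.0000] = 6.4136

6.41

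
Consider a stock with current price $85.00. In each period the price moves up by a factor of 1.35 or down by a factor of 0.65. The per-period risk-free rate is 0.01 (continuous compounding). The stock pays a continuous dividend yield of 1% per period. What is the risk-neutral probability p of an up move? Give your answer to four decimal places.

Per-period risk-free factor R = e^0.01 = 1.0101; dividend-adjusted growth = e^(0.01−0.01) = 1.0000.
Risk-neutral probability p = (1.0000 − 0.65)/(1.35 − 0.65) = 0.3500/0.7000 = 0.5000

p = 0.5000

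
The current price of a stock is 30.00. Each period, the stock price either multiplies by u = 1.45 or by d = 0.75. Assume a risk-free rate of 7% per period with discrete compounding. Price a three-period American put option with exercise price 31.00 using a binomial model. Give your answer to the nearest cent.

5.07

Risk-neutral probability p = (1 + 0.07 − 0.75)/(1.45 − 0.75) = 0.3200/0.7000 = 0.4571
Terminal stock prices: S_uuu = 91.46, S_uud = 47.31, S_udd = 24.47, S_ddd = 12.66
Terminal payoffs (K − S): max(-60.46, 0) = 0, max(-16.31, 0) = 0, max(6.531, 0) = 6.531, max(18.34, 0) = 18.34
Node uu (S = 63.08): continuation = 1/1.07·[0.4571·0.0000 + 0.5429·0.0000] = 0.0000; exercise value = 0.0000 ≤ continuation, so V_uu = 0.0000
Node ud (S = 32.62): continuation = 1/1.07·[0.4571·0.0000 + 0.5429·6.5312] = 3.3136; exercise value = 0.0000 ≤ continuation, so V_ud = 3.3136
Node dd (S = 16.88): continuation = 1/1.07·[0.4571·6.5312 + 0.5429·18.3438] = 12.0970; exercise value = 14.1250 > continuation, so V_dd = 14.1250 (exercise)
Node u (S = 43.5): continuation = 1/1.07·[0.4571·0.0000 + 0.5429·3.3136] = 1.6811; exercise value = 0.0000 ≤ continuation, so V_u = 1.6811
Node d (S = 22.5): continuation = 1/1.07·[0.4571·3.3136 + 0.5429·14.1250] = 8.5819; exercise value = 8.5000 ≤ continuation, so V_d = 8.5819
Node 0 (S = 30): continuation = 1/1.07·[0.4571·1.6811 + 0.5429·8.5819] = 5.0722; exercise value = 1.0000 ≤ continuation, so V_0 = 5.0722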